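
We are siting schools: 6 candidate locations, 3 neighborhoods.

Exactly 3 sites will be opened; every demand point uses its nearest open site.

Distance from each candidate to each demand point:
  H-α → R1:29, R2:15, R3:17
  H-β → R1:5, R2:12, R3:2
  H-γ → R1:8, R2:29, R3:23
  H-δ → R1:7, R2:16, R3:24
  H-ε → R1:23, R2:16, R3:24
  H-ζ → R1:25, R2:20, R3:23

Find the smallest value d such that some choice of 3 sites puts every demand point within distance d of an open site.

12

Open {H-α, H-β, H-γ}.
  Farthest demand point is R2 at distance 12 (to H-β); all others are ≤ 12.
With {H-α, H-β, H-δ} the worst case is 12.
With {H-α, H-β, H-ε} the worst case is 12.
No size-3 selection achieves below 12.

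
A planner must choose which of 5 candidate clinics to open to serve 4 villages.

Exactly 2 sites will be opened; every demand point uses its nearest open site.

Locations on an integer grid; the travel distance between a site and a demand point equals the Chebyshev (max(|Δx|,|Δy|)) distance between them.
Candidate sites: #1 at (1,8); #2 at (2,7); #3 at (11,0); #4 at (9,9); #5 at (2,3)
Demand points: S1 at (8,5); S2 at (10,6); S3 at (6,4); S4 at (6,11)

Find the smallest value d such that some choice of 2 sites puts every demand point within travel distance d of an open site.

4

Open {#2, #4}.
  Farthest demand point is S1 at travel distance 4 (to #4); all others are ≤ 4.
With {#4, #5} the worst case is 4.
With {#1, #4} the worst case is 5.
No size-2 selection achieves below 4.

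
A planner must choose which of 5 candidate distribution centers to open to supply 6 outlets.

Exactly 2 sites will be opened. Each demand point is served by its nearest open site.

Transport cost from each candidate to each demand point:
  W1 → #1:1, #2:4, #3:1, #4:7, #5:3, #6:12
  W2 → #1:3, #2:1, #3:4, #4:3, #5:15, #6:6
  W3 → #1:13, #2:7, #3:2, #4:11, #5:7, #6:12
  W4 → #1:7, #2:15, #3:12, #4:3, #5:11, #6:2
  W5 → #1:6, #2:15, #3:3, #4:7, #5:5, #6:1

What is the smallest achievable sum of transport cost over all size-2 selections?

Open {W1, W4}.
  #1→W1 1, #2→W1 4, #3→W1 1, #4→W4 3, #5→W1 3, #6→W4 2  ⇒ total 14.
Compare {W1, W2}: total 15.
Compare {W2, W5}: total 16.
No size-2 selection does better; minimum is 14.

14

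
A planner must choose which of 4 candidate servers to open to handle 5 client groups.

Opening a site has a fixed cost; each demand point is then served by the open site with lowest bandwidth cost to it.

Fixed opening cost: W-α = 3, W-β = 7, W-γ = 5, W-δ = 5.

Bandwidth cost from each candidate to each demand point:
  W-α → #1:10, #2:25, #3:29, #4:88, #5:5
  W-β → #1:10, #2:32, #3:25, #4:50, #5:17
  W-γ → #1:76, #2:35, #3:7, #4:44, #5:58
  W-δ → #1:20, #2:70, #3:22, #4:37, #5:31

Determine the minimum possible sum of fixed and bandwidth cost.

Open {W-α, W-γ, W-δ}: assign each demand point to its cheapest open site.
  #1→W-α 10, #2→W-α 25, #3→W-γ 7, #4→W-δ 37, #5→W-α 5
  bandwidth cost 84, fixed 13 → total 97.
Compare {W-α, W-γ}: bandwidth cost 91 + fixed 8 = 99.
Compare {W-α, W-β, W-γ, W-δ}: bandwidth cost 84 + fixed 20 = 104.
Compare {W-α, W-β, W-γ}: bandwidth cost 91 + fixed 15 = 106.
All other subsets cost ≥ 99. Minimum total cost: 97.

97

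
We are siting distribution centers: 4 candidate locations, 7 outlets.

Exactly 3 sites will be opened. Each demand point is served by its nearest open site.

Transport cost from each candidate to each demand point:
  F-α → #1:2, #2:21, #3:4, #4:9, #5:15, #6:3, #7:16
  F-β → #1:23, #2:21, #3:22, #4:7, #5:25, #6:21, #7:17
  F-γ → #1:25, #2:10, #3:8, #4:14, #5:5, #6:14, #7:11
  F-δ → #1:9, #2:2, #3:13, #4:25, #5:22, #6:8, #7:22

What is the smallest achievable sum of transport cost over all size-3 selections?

Open {F-α, F-γ, F-δ}.
  #1→F-α 2, #2→F-δ 2, #3→F-α 4, #4→F-α 9, #5→F-γ 5, #6→F-α 3, #7→F-γ 11  ⇒ total 36.
Compare {F-α, F-β, F-γ}: total 42.
Compare {F-α, F-β, F-δ}: total 49.
No size-3 selection does better; minimum is 36.

36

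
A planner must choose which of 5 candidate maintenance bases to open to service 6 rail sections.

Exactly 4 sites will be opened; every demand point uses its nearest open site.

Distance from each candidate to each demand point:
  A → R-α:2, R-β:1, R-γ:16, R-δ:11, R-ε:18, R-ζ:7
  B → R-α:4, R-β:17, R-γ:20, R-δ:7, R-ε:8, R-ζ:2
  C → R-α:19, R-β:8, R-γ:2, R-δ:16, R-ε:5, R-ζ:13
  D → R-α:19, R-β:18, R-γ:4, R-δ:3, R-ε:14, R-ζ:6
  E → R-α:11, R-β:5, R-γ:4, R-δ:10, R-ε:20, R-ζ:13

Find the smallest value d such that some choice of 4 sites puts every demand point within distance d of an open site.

Open {A, B, C, D}.
  Farthest demand point is R-ε at distance 5 (to C); all others are ≤ 5.
With {B, C, D, E} the worst case is 5.
With {A, C, D, E} the worst case is 6.
No size-4 selection achieves below 5.

5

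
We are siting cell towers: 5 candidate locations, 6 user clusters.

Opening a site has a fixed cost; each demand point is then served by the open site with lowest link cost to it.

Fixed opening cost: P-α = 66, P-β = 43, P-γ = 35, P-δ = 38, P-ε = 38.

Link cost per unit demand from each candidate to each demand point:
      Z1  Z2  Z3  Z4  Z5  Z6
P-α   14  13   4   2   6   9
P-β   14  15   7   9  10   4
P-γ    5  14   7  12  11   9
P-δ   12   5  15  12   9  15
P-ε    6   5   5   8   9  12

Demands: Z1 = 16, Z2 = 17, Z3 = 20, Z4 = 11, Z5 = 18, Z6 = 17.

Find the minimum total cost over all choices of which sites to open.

Open {P-α, P-β, P-ε}: assign each demand point to its cheapest open site.
  Z1→P-ε 16×6=96, Z2→P-ε 17×5=85, Z3→P-α 20×4=80, Z4→P-α 11×2=22, Z5→P-α 18×6=108, Z6→P-β 17×4=68
  link cost 459, fixed 147 → total 606.
Compare {P-α, P-β, P-γ, P-δ}: link cost 443 + fixed 182 = 625.
Compare {P-α, P-β, P-γ, P-ε}: link cost 443 + fixed 182 = 625.
Compare {P-α, P-β, P-δ, P-ε}: link cost 459 + fixed 185 = 644.
All other subsets cost ≥ 625. Minimum total cost: 606.

606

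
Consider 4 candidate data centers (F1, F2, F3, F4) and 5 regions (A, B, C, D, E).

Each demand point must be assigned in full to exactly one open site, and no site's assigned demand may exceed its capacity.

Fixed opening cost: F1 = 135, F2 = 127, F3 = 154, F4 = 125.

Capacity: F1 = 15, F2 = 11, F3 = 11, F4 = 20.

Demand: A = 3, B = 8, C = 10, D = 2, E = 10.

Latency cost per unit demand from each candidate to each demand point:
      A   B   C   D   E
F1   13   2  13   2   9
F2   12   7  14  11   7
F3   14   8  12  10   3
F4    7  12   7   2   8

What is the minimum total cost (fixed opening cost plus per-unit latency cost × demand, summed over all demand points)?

Open {F1, F4}; cheapest assignment that respects the capacities:
  F1 (cap 15, load 13): A, B, D — cost 3×13 + 8×2 + 2×2 = 59
  F4 (cap 20, load 20): C, E — cost 10×7 + 10×8 = 150
  Shipping 209, fixed 260 → total 469.
  Any other capacity-feasible assignment to {F1, F4} ships for at least 209.
Compare {F1, F3, F4}: its best feasible assignment gives total 555.
Compare {F1, F2, F4}: its best feasible assignment gives total 568.
Every other set of open sites that can feasibly serve all demand totals ≥ 555 even under its best assignment. Minimum: 469.

469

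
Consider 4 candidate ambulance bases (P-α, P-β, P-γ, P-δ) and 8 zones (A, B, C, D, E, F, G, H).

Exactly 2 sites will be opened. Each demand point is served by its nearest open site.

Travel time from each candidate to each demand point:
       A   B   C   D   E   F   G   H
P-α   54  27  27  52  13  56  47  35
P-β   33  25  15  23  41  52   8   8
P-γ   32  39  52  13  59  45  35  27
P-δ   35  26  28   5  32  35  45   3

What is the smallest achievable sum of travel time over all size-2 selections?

156

Open {P-β, P-δ}.
  A→P-β 33, B→P-β 25, C→P-β 15, D→P-δ 5, E→P-δ 32, F→P-δ 35, G→P-β 8, H→P-δ 3  ⇒ total 156.
Compare {P-α, P-β}: total 177.
Compare {P-β, P-γ}: total 187.
No size-2 selection does better; minimum is 156.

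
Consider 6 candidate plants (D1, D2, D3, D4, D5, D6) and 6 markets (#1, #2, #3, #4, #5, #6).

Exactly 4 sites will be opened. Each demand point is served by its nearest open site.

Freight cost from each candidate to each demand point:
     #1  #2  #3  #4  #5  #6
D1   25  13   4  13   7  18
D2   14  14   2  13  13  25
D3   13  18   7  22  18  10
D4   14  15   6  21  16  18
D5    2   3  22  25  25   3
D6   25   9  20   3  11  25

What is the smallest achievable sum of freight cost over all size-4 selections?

20

Open {D1, D2, D5, D6}.
  #1→D5 2, #2→D5 3, #3→D2 2, #4→D6 3, #5→D1 7, #6→D5 3  ⇒ total 20.
Compare {D1, D3, D5, D6}: total 22.
Compare {D1, D4, D5, D6}: total 22.
No size-4 selection does better; minimum is 20.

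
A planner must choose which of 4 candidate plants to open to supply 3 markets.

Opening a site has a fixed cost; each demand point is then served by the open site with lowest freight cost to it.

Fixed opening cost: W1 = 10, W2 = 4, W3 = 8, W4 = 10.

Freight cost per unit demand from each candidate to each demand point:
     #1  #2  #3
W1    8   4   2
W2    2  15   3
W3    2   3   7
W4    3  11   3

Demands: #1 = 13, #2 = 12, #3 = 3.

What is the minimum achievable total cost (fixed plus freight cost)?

83

Open {W2, W3}: assign each demand point to its cheapest open site.
  #1→W2 13×2=26, #2→W3 12×3=36, #3→W2 3×3=9
  freight cost 71, fixed 12 → total 83.
Compare {W1, W3}: freight cost 68 + fixed 18 = 86.
Compare {W3, W4}: freight cost 71 + fixed 18 = 89.
Compare {W1, W2, W3}: freight cost 68 + fixed 22 = 90.
All other subsets cost ≥ 86. Minimum total cost: 83.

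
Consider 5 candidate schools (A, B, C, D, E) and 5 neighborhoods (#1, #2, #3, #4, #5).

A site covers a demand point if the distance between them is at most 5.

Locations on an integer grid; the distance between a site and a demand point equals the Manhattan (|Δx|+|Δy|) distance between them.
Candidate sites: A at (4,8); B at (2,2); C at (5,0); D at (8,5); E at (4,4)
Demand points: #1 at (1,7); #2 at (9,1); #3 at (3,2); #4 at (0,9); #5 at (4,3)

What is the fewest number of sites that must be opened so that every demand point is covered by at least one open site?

Coverage sets (demand points within 5 of each site):
  A: {#1, #4, #5}
  B: {#3, #5}
  C: {#2, #3, #5}
  D: {#2}
  E: {#3, #5}
No single site covers all 5 demand points.
But {A, C} covers everything, so the minimum is 2.

2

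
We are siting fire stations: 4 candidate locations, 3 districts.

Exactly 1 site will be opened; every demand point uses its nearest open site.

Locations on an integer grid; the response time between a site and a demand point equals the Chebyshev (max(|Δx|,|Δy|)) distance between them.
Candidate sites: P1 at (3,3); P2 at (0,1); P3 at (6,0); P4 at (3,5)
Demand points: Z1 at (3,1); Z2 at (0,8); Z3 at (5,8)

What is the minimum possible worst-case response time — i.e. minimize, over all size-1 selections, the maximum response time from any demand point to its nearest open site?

4

Open {P4}.
  Farthest demand point is Z1 at response time 4 (to P4); all others are ≤ 4.
With {P1} the worst case is 5.
With {P2} the worst case is 7.
No size-1 selection achieves below 4.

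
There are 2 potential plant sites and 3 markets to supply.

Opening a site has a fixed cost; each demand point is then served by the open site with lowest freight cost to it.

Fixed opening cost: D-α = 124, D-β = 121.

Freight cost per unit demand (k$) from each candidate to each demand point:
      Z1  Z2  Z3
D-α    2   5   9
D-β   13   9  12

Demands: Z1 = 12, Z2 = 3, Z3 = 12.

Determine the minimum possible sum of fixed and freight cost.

271

Open {D-α}: assign each demand point to its cheapest open site.
  Z1→D-α 12×2=24, Z2→D-α 3×5=15, Z3→D-α 12×9=108
  freight cost 147, fixed 124 → total 271.
Compare {D-α, D-β}: freight cost 147 + fixed 245 = 392.
Compare {D-β}: freight cost 327 + fixed 121 = 448.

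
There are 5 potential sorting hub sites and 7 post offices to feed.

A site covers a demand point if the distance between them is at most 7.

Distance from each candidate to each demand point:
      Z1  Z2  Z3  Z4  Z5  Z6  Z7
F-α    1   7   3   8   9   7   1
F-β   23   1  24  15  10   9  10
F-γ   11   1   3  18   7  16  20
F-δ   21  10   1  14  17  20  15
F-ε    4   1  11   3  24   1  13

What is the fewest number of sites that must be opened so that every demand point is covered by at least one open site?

3

Coverage sets (demand points within 7 of each site):
  F-α: {Z1, Z2, Z3, Z6, Z7}
  F-β: {Z2}
  F-γ: {Z2, Z3, Z5}
  F-δ: {Z3}
  F-ε: {Z1, Z2, Z4, Z6}
No 2 sites suffice: every size-2 union leaves at least one demand point uncovered.
But {F-α, F-γ, F-ε} covers everything, so the minimum is 3.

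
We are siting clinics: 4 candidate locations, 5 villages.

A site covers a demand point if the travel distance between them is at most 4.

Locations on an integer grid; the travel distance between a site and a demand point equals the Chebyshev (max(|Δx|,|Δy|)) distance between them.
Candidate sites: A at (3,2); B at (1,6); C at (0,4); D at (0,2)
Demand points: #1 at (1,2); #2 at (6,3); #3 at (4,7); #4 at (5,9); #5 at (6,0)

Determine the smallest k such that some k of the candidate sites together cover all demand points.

Coverage sets (demand points within 4 of each site):
  A: {#1, #2, #5}
  B: {#1, #3, #4}
  C: {#1, #3}
  D: {#1}
No single site covers all 5 demand points.
But {A, B} covers everything, so the minimum is 2.

2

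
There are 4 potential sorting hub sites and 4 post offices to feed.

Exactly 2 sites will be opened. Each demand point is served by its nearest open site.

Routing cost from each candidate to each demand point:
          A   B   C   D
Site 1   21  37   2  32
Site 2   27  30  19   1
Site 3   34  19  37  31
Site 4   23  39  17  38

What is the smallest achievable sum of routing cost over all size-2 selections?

54

Open {Site 1, Site 2}.
  A→Site 1 21, B→Site 2 30, C→Site 1 2, D→Site 2 1  ⇒ total 54.
Compare {Site 2, Site 3}: total 66.
Compare {Site 2, Site 4}: total 71.
No size-2 selection does better; minimum is 54.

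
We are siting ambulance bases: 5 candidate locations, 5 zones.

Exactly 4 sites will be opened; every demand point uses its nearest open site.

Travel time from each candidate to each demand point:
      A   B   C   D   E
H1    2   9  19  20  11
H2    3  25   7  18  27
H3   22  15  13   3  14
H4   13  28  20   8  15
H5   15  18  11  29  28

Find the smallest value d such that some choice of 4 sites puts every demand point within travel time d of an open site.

11

Open {H1, H2, H3, H4}.
  Farthest demand point is E at travel time 11 (to H1); all others are ≤ 11.
With {H1, H2, H3, H5} the worst case is 11.
With {H1, H2, H4, H5} the worst case is 11.
No size-4 selection achieves below 11.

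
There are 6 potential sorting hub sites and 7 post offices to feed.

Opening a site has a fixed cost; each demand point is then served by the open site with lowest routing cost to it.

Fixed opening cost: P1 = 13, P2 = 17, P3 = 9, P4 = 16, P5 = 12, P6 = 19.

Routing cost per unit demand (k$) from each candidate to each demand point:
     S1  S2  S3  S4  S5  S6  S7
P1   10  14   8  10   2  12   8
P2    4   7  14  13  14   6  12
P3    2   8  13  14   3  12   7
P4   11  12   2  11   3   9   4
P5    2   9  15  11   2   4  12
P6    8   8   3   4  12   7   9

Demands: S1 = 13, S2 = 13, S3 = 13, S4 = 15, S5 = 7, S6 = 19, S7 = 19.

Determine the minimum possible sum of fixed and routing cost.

429

Open {P4, P5, P6}: assign each demand point to its cheapest open site.
  S1→P5 13×2=26, S2→P6 13×8=104, S3→P4 13×2=26, S4→P6 15×4=60, S5→P5 7×2=14, S6→P5 19×4=76, S7→P4 19×4=76
  routing cost 382, fixed 47 → total 429.
Compare {P2, P4, P5, P6}: routing cost 369 + fixed 64 = 433.
Compare {P3, P4, P5, P6}: routing cost 382 + fixed 56 = 438.
Compare {P1, P4, P5, P6}: routing cost 382 + fixed 60 = 442.
All other subsets cost ≥ 433. Minimum total cost: 429.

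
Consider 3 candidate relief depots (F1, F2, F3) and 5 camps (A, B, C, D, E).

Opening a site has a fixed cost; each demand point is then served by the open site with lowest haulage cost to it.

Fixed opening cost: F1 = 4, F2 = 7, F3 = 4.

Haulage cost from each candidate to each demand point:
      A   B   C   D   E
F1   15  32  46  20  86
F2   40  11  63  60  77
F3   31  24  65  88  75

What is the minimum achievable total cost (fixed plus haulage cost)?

Open {F1, F2}: assign each demand point to its cheapest open site.
  A→F1 15, B→F2 11, C→F1 46, D→F1 20, E→F2 77
  haulage cost 169, fixed 11 → total 180.
Compare {F1, F2, F3}: haulage cost 167 + fixed 15 = 182.
Compare {F1, F3}: haulage cost 180 + fixed 8 = 188.
Compare {F1}: haulage cost 199 + fixed 4 = 203.
All other subsets cost ≥ 182. Minimum total cost: 180.

180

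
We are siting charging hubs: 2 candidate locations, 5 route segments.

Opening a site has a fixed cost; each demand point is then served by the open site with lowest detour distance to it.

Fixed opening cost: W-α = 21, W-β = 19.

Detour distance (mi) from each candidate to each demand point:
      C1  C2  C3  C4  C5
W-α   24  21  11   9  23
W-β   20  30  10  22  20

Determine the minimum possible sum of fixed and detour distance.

Open {W-α}: assign each demand point to its cheapest open site.
  C1→W-α 24, C2→W-α 21, C3→W-α 11, C4→W-α 9, C5→W-α 23
  detour distance 88, fixed 21 → total 109.
Compare {W-α, W-β}: detour distance 80 + fixed 40 = 120.
Compare {W-β}: detour distance 102 + fixed 19 = 121.

109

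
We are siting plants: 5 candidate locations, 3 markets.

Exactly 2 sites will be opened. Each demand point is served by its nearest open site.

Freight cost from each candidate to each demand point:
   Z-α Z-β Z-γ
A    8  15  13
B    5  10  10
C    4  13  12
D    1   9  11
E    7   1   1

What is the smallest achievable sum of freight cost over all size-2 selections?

Open {D, E}.
  Z-α→D 1, Z-β→E 1, Z-γ→E 1  ⇒ total 3.
Compare {C, E}: total 6.
Compare {B, E}: total 7.
No size-2 selection does better; minimum is 3.

3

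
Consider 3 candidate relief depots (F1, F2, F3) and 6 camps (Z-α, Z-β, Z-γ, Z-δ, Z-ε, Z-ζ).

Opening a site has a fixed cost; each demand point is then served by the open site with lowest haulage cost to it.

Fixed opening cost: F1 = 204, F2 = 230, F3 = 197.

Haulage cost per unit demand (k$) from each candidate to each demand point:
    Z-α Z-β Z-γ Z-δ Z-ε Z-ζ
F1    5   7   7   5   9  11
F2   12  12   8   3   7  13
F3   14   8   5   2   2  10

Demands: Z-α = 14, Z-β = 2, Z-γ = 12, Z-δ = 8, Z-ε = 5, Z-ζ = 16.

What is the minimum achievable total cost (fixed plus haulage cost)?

633

Open {F1}: assign each demand point to its cheapest open site.
  Z-α→F1 14×5=70, Z-β→F1 2×7=14, Z-γ→F1 12×7=84, Z-δ→F1 8×5=40, Z-ε→F1 5×9=45, Z-ζ→F1 16×11=176
  haulage cost 429, fixed 204 → total 633.
Compare {F3}: haulage cost 458 + fixed 197 = 655.
Compare {F1, F3}: haulage cost 330 + fixed 401 = 731.
Compare {F2}: haulage cost 555 + fixed 230 = 785.
All other subsets cost ≥ 655. Minimum total cost: 633.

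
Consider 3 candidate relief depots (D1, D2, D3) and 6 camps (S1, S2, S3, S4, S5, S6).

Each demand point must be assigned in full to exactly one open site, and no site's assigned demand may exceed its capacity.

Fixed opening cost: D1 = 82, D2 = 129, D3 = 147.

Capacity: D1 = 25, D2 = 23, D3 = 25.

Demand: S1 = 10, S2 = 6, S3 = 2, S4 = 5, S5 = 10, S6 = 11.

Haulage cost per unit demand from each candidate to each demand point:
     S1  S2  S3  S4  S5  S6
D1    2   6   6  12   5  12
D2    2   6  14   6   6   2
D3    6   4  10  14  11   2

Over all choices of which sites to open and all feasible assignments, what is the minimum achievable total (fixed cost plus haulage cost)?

381

Open {D1, D2}; cheapest assignment that respects the capacities:
  D1 (cap 25, load 22): S1, S3, S5 — cost 10×2 + 2×6 + 10×5 = 82
  D2 (cap 23, load 22): S2, S4, S6 — cost 6×6 + 5×6 + 11×2 = 88
  Shipping 170, fixed 211 → total 381.
  Any other capacity-feasible assignment to {D1, D2} ships for at least 170.
Compare {D1, D3}: its best feasible assignment gives total 425.
Compare {D2, D3}: its best feasible assignment gives total 492.
Every other set of open sites that can feasibly serve all demand totals ≥ 425 even under its best assignment. Minimum: 381.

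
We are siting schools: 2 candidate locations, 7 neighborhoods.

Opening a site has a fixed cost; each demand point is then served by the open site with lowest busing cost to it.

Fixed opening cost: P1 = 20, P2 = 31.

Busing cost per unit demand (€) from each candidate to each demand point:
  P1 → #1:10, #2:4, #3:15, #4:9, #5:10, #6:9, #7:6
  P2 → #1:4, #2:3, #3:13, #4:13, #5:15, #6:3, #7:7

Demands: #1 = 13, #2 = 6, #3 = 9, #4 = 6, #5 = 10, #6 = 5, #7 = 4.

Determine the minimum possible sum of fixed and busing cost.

431

Open {P1, P2}: assign each demand point to its cheapest open site.
  #1→P2 13×4=52, #2→P2 6×3=18, #3→P2 9×13=117, #4→P1 6×9=54, #5→P1 10×10=100, #6→P2 5×3=15, #7→P1 4×6=24
  busing cost 380, fixed 51 → total 431.
Compare {P2}: busing cost 458 + fixed 31 = 489.
Compare {P1}: busing cost 512 + fixed 20 = 532.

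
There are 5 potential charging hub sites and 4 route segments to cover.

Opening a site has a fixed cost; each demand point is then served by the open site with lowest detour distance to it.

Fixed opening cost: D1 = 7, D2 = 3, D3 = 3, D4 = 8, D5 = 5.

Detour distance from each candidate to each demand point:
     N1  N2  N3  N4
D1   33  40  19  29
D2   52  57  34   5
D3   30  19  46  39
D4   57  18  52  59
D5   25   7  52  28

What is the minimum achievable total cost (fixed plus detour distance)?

71

Open {D1, D2, D5}: assign each demand point to its cheapest open site.
  N1→D5 25, N2→D5 7, N3→D1 19, N4→D2 5
  detour distance 56, fixed 15 → total 71.
Compare {D1, D2, D3, D5}: detour distance 56 + fixed 18 = 74.
Compare {D2, D5}: detour distance 71 + fixed 8 = 79.
Compare {D1, D2, D4, D5}: detour distance 56 + fixed 23 = 79.
All other subsets cost ≥ 74. Minimum total cost: 71.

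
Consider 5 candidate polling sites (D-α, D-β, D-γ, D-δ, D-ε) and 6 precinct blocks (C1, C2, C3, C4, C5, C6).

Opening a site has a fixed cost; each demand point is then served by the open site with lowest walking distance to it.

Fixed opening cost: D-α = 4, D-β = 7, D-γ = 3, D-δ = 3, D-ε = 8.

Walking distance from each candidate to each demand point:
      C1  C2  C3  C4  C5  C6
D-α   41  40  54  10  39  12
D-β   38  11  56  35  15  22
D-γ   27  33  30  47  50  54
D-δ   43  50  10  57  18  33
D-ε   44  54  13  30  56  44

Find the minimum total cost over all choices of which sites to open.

Open {D-α, D-β, D-γ, D-δ}: assign each demand point to its cheapest open site.
  C1→D-γ 27, C2→D-β 11, C3→D-δ 10, C4→D-α 10, C5→D-β 15, C6→D-α 12
  walking distance 85, fixed 17 → total 102.
Compare {D-α, D-β, D-δ}: walking distance 96 + fixed 14 = 110.
Compare {D-α, D-β, D-γ, D-ε}: walking distance 88 + fixed 22 = 110.
Compare {D-α, D-β, D-γ, D-δ, D-ε}: walking distance 85 + fixed 25 = 110.
All other subsets cost ≥ 110. Minimum total cost: 102.

102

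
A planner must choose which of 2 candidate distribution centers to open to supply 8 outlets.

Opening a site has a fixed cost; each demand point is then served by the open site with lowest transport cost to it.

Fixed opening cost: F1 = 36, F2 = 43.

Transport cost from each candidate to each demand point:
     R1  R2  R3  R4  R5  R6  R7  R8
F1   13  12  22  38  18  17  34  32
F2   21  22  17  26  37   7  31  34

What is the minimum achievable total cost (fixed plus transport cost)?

Open {F1}: assign each demand point to its cheapest open site.
  R1→F1 13, R2→F1 12, R3→F1 22, R4→F1 38, R5→F1 18, R6→F1 17, R7→F1 34, R8→F1 32
  transport cost 186, fixed 36 → total 222.
Compare {F1, F2}: transport cost 156 + fixed 79 = 235.
Compare {F2}: transport cost 195 + fixed 43 = 238.

222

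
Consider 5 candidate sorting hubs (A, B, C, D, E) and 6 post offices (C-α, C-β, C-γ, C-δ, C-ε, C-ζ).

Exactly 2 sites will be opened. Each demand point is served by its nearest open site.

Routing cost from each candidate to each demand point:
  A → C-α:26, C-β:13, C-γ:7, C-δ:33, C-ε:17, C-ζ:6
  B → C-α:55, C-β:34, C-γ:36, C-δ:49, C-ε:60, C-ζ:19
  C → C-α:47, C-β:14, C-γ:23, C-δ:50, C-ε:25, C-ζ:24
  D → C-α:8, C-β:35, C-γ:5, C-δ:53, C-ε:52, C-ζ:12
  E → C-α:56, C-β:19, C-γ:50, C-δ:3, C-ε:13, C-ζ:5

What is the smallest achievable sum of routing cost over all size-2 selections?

53

Open {D, E}.
  C-α→D 8, C-β→E 19, C-γ→D 5, C-δ→E 3, C-ε→E 13, C-ζ→E 5  ⇒ total 53.
Compare {A, E}: total 67.
Compare {A, D}: total 82.
No size-2 selection does better; minimum is 53.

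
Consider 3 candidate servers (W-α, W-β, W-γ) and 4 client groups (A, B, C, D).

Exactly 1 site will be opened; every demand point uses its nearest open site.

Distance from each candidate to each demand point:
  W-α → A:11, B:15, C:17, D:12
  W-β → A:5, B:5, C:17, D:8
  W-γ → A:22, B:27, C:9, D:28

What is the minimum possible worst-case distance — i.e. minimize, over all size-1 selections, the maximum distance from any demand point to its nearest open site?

Open {W-α}.
  Farthest demand point is C at distance 17 (to W-α); all others are ≤ 17.
With {W-β} the worst case is 17.
With {W-γ} the worst case is 28.
No size-1 selection achieves below 17.

17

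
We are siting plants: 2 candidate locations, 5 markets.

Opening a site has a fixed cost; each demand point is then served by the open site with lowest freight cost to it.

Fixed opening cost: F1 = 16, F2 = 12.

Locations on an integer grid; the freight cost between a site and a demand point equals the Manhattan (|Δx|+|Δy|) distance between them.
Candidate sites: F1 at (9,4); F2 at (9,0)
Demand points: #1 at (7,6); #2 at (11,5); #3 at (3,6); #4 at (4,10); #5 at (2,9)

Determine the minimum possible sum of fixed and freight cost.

Open {F1}: assign each demand point to its cheapest open site.
  #1→F1 4, #2→F1 3, #3→F1 8, #4→F1 11, #5→F1 12
  freight cost 38, fixed 16 → total 54.
Compare {F1, F2}: freight cost 38 + fixed 28 = 66.
Compare {F2}: freight cost 58 + fixed 12 = 70.

54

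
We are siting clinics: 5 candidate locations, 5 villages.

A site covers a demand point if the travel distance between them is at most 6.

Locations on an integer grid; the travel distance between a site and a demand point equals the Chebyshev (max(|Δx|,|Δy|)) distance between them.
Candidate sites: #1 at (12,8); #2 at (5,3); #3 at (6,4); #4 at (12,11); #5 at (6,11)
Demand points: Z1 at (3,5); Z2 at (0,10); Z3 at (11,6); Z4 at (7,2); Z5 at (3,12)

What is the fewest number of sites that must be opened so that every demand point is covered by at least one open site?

Coverage sets (demand points within 6 of each site):
  #1: {Z3, Z4}
  #2: {Z1, Z3, Z4}
  #3: {Z1, Z2, Z3, Z4}
  #4: {Z3}
  #5: {Z1, Z2, Z3, Z5}
No single site covers all 5 demand points.
But {#1, #5} covers everything, so the minimum is 2.

2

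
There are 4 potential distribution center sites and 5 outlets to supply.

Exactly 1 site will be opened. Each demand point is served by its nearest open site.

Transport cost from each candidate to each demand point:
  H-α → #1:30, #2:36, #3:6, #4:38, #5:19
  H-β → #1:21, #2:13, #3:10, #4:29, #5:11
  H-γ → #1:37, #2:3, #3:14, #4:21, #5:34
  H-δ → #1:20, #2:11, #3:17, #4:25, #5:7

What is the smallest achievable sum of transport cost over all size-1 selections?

Open {H-δ}.
  #1→H-δ 20, #2→H-δ 11, #3→H-δ 17, #4→H-δ 25, #5→H-δ 7  ⇒ total 80.
Compare {H-β}: total 84.
Compare {H-γ}: total 109.
No size-1 selection does better; minimum is 80.

80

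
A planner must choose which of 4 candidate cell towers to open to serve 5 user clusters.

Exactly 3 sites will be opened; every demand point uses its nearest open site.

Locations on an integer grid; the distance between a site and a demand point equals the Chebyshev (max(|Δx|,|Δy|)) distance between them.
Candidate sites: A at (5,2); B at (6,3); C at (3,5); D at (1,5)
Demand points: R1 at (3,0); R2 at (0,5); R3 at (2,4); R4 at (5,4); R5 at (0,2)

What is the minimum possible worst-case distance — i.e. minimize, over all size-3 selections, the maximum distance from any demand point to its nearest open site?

3

Open {A, B, C}.
  Farthest demand point is R2 at distance 3 (to C); all others are ≤ 3.
With {A, B, D} the worst case is 3.
With {A, C, D} the worst case is 3.
No size-3 selection achieves below 3.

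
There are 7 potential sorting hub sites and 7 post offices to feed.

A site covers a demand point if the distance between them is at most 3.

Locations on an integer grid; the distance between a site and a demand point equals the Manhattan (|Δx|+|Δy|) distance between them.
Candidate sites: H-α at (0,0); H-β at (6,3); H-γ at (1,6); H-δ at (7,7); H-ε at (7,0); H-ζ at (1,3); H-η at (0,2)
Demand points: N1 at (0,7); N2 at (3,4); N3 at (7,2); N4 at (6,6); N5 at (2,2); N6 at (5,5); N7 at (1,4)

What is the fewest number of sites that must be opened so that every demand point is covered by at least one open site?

3

Coverage sets (demand points within 3 of each site):
  H-α: {}
  H-β: {N3, N4, N6}
  H-γ: {N1, N7}
  H-δ: {N4}
  H-ε: {N3}
  H-ζ: {N2, N5, N7}
  H-η: {N5, N7}
No 2 sites suffice: every size-2 union leaves at least one demand point uncovered.
But {H-β, H-γ, H-ζ} covers everything, so the minimum is 3.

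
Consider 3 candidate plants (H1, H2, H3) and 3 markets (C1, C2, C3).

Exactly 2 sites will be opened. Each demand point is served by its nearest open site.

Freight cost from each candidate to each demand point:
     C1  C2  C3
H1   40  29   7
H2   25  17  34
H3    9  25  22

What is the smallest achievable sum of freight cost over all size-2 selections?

Open {H1, H3}.
  C1→H3 9, C2→H3 25, C3→H1 7  ⇒ total 41.
Compare {H2, H3}: total 48.
Compare {H1, H2}: total 49.

41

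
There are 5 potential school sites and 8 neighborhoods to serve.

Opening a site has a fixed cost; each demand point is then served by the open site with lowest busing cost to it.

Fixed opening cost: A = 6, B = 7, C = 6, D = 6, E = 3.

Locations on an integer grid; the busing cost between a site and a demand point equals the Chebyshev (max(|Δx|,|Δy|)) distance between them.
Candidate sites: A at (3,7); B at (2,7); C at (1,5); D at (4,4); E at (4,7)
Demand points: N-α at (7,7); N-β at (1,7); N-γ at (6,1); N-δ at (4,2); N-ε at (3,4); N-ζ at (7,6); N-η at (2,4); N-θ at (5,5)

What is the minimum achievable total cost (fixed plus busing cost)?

24

Open {D}: assign each demand point to its cheapest open site.
  N-α→D 3, N-β→D 3, N-γ→D 3, N-δ→D 2, N-ε→D 1, N-ζ→D 3, N-η→D 2, N-θ→D 1
  busing cost 18, fixed 6 → total 24.
Compare {D, E}: busing cost 18 + fixed 9 = 27.
Compare {C, D}: busing cost 16 + fixed 12 = 28.
Compare {A, D}: busing cost 17 + fixed 12 = 29.
All other subsets cost ≥ 27. Minimum total cost: 24.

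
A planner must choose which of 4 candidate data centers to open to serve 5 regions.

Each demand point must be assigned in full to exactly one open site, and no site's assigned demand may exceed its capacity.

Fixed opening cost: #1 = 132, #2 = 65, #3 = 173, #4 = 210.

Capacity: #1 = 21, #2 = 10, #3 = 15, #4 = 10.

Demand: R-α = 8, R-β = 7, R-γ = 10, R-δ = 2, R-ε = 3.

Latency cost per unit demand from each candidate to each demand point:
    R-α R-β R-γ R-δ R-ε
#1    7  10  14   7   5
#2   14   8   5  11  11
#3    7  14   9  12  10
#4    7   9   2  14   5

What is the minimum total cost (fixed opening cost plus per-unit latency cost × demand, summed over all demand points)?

402

Open {#1, #2}; cheapest assignment that respects the capacities:
  #1 (cap 21, load 20): R-α, R-β, R-δ, R-ε — cost 8×7 + 7×10 + 2×7 + 3×5 = 155
  #2 (cap 10, load 10): R-γ — cost 10×5 = 50
  Shipping 205, fixed 197 → total 402.
  Any other capacity-feasible assignment to {#1, #2} ships for at least 205.
Compare {#1, #4}: its best feasible assignment gives total 517.
Compare {#1, #3}: its best feasible assignment gives total 550.
Every other set of open sites that can feasibly serve all demand totals ≥ 517 even under its best assignment. Minimum: 402.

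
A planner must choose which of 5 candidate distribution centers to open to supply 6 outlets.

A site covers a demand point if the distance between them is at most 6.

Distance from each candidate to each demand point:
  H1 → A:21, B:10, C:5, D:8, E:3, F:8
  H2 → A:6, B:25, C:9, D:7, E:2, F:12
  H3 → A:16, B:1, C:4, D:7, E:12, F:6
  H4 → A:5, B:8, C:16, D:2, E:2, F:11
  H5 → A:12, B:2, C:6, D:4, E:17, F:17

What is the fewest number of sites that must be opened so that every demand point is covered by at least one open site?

Coverage sets (demand points within 6 of each site):
  H1: {C, E}
  H2: {A, E}
  H3: {B, C, F}
  H4: {A, D, E}
  H5: {B, C, D}
No single site covers all 6 demand points.
But {H3, H4} covers everything, so the minimum is 2.

2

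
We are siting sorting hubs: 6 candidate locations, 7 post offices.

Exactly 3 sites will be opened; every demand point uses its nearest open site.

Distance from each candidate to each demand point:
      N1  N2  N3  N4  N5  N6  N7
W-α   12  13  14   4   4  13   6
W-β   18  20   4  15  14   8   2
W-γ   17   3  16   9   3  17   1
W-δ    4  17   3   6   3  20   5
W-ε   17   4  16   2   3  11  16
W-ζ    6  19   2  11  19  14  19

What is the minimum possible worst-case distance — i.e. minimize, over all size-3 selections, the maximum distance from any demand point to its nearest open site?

8

Open {W-β, W-γ, W-δ}.
  Farthest demand point is N6 at distance 8 (to W-β); all others are ≤ 8.
With {W-β, W-δ, W-ε} the worst case is 8.
With {W-β, W-ε, W-ζ} the worst case is 8.
No size-3 selection achieves below 8.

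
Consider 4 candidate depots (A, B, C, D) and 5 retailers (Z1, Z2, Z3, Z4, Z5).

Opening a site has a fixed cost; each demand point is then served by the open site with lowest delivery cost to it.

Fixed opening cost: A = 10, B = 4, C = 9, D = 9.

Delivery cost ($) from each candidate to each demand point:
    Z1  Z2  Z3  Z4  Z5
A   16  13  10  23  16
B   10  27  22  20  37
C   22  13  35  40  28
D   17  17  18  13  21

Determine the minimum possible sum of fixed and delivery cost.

Open {A, B}: assign each demand point to its cheapest open site.
  Z1→B 10, Z2→A 13, Z3→A 10, Z4→B 20, Z5→A 16
  delivery cost 69, fixed 14 → total 83.
Compare {A, B, D}: delivery cost 62 + fixed 23 = 85.
Compare {A, D}: delivery cost 68 + fixed 19 = 87.
Compare {A}: delivery cost 78 + fixed 10 = 88.
All other subsets cost ≥ 85. Minimum total cost: 83.

83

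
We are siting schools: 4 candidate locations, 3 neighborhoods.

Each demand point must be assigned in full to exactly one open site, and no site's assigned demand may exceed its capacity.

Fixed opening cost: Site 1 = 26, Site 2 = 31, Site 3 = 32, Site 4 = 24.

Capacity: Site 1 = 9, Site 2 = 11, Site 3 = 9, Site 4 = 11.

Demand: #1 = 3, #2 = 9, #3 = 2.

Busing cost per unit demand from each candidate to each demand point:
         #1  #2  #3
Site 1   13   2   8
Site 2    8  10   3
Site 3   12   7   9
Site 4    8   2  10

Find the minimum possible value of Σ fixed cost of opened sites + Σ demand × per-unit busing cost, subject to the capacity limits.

103

Open {Site 2, Site 4}; cheapest assignment that respects the capacities:
  Site 2 (cap 11, load 5): #1, #3 — cost 3×8 + 2×3 = 30
  Site 4 (cap 11, load 9): #2 — cost 9×2 = 18
  Shipping 48, fixed 55 → total 103.
  Any other capacity-feasible assignment to {Site 2, Site 4} ships for at least 48.
Compare {Site 1, Site 2}: its best feasible assignment gives total 105.
Compare {Site 1, Site 4}: its best feasible assignment gives total 112.
Every other set of open sites that can feasibly serve all demand totals ≥ 105 even under its best assignment. Minimum: 103.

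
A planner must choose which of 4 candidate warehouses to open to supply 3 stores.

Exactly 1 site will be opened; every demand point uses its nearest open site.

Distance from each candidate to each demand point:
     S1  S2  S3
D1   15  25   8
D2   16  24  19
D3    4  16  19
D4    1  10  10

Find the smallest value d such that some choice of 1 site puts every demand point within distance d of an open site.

10

Open {D4}.
  Farthest demand point is S2 at distance 10 (to D4); all others are ≤ 10.
With {D3} the worst case is 19.
With {D2} the worst case is 24.
No size-1 selection achieves below 10.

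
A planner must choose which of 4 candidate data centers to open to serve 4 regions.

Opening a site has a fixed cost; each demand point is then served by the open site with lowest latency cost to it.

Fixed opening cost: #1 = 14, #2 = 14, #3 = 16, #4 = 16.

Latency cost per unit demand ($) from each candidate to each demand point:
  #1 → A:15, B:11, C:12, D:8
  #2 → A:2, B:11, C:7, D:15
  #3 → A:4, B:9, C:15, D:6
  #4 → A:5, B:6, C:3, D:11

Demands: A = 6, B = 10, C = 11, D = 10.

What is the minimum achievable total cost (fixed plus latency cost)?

209

Open {#3, #4}: assign each demand point to its cheapest open site.
  A→#3 6×4=24, B→#4 10×6=60, C→#4 11×3=33, D→#3 10×6=60
  latency cost 177, fixed 32 → total 209.
Compare {#2, #3, #4}: latency cost 165 + fixed 46 = 211.
Compare {#1, #3, #4}: latency cost 177 + fixed 46 = 223.
Compare {#1, #2, #3, #4}: latency cost 165 + fixed 60 = 225.
All other subsets cost ≥ 211. Minimum total cost: 209.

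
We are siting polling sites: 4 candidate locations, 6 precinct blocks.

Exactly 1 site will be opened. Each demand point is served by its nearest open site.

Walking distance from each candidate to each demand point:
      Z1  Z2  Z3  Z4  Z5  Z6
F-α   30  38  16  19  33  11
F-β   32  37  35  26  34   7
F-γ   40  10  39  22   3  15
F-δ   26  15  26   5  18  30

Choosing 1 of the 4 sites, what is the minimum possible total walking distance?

Open {F-δ}.
  Z1→F-δ 26, Z2→F-δ 15, Z3→F-δ 26, Z4→F-δ 5, Z5→F-δ 18, Z6→F-δ 30  ⇒ total 120.
Compare {F-γ}: total 129.
Compare {F-α}: total 147.
No size-1 selection does better; minimum is 120.

120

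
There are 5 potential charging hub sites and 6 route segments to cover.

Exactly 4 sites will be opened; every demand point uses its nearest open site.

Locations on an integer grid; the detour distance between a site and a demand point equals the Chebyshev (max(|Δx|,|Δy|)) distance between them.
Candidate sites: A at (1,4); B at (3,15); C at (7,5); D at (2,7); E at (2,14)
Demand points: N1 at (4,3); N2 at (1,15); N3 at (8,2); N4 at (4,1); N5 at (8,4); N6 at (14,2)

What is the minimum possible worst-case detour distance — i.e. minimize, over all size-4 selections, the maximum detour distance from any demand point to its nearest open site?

7

Open {A, B, C, D}.
  Farthest demand point is N6 at detour distance 7 (to C); all others are ≤ 7.
With {A, B, C, E} the worst case is 7.
With {A, C, D, E} the worst case is 7.
No size-4 selection achieves below 7.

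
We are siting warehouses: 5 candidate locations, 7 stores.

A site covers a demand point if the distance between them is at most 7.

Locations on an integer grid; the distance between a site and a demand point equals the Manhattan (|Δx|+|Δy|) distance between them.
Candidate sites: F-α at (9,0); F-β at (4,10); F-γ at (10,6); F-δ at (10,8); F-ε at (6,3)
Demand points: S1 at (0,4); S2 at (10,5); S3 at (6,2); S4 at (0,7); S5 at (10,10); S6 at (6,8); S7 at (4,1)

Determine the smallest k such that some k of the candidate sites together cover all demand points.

2

Coverage sets (demand points within 7 of each site):
  F-α: {S2, S3, S7}
  F-β: {S4, S5, S6}
  F-γ: {S2, S5, S6}
  F-δ: {S2, S5, S6}
  F-ε: {S1, S2, S3, S6, S7}
No single site covers all 7 demand points.
But {F-β, F-ε} covers everything, so the minimum is 2.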